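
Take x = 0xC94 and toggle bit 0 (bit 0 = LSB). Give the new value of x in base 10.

3221

x = 110010010100
bit 0 is currently 0; toggle it via x ^ (1 << 0) = x ^ 1
→ 110010010101 = 3221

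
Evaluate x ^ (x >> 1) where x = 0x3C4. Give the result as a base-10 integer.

550

x = 1111000100 = 964
x>>1 = 0111100010
XOR  = 1000100110 = 550
(x ^ (x >> 1) gives the standard binary-reflected Gray code of x.)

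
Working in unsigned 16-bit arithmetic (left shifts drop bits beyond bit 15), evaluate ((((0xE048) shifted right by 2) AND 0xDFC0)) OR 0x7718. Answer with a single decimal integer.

0xE048 = 1110000001001000
→ shifted right by 2 → 0011100000010010 = 14354
0xDFC0 = 1101111111000000
→ AND → 0001100000000000 = 6144
0x7718 = 0111011100011000
→ OR → 0111111100011000 = 32536

32536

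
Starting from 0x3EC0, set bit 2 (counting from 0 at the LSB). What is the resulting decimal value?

16068

x = 0011111011000000
bit 2 is currently 0; set it via x | (1 << 2) = x | 4
→ 0011111011000100 = 16068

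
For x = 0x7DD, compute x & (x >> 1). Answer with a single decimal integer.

972

x = 11111011101 = 2013
x>>1 = 01111101110
AND  = 01111001100 = 972
(x & (x >> 1) has a 1 wherever x has two consecutive 1 bits.)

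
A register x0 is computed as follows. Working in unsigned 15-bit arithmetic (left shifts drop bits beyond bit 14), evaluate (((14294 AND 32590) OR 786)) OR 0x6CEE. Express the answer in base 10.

14294 = 011011111010110
32590 = 111111101001110
→ AND → 011011101000110 = 14150
786 = 000001100010010
→ OR → 011011101010110 = 14166
0x6CEE = 110110011101110
→ OR → 111111111111110 = 32766

32766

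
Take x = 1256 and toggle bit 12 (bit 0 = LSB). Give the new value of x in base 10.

x = 0010011101000
bit 12 is currently 0; toggle it via x ^ (1 << 12) = x ^ 4096
→ 1010011101000 = 5352

5352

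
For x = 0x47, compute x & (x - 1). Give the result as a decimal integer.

x = 1000111 = 71
x - 1 = 1000110
AND   = 1000110 = 70
(x & (x - 1) clears the lowest set bit of x.)

70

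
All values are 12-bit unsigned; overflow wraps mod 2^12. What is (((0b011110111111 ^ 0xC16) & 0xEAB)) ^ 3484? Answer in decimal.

1845

0b011110111111 = 011110111111
0xC16 = 110000010110
→ ^ → 101110101001 = 2985
0xEAB = 111010101011
→ & → 101010101001 = 2729
3484 = 110110011100
→ ^ → 011100110101 = 1845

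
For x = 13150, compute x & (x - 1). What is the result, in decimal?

x = 11001101011110 = 13150
x - 1 = 11001101011101
AND   = 11001101011100 = 13148
(x & (x - 1) clears the lowest set bit of x.)

13148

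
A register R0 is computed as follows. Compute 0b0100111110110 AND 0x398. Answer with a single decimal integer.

400

a = 100111110110
0x398 = 001110011000
AND → 000110010000 = 400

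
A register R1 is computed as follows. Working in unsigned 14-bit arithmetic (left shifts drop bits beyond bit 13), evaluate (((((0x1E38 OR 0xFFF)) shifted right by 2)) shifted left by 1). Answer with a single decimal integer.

4094

0x1E38 = 01111000111000
0xFFF = 00111111111111
→ OR → 01111111111111 = 8191
→ shifted right by 2 → 00011111111111 = 2047
→ shifted left by 1 (mod 2^14) → 00111111111110 = 4094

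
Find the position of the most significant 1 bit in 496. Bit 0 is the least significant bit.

8

496 = 111110000
The topmost 1 is at position 8 (since 2^8 = 256 ≤ 496 < 512).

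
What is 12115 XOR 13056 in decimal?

12115 = 10111101010011
13056 = 11001100000000
XOR → 01110001010011 = 7251

7251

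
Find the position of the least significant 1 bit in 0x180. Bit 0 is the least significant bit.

0x180 = 110000000
Trailing zeros: 7, so the lowest set bit is bit 7 (value 128).

7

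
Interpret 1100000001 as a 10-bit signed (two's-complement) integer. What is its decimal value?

pattern = 1100000001 (MSB is 1 ⇒ negative)
Invert: 0011111110, add 1 → 0011111111 = 255, so the value is -255.
(Equivalently: 769 - 2^10 = 769 - 1024 = -255.)

-255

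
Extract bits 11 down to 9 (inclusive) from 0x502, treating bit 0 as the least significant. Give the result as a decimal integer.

2

v = 010100000010
Shift right by 9: 010
Mask low 3 bits: 010 = 2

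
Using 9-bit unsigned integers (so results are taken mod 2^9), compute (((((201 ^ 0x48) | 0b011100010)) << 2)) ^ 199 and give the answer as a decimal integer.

201 = 011001001
0x48 = 001001000
→ ^ → 010000001 = 129
0b011100010 = 011100010
→ | → 011100011 = 227
→ << 2 (mod 2^9) → 110001100 = 396
199 = 011000111
→ ^ → 101001011 = 331

331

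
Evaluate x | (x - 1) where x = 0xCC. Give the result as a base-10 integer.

207

x = 11001100 = 204
x - 1 = 11001011
OR    = 11001111 = 207
(x | (x - 1) sets all bits below the lowest set bit.)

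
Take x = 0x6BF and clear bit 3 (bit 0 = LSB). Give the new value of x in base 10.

x = 011010111111
bit 3 is currently 1; clear it via x & ~(1 << 3) = x & ~8
→ 011010110111 = 1719

1719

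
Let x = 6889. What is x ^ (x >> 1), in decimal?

6045

x = 1101011101001 = 6889
x>>1 = 0110101110100
XOR  = 1011110011101 = 6045
(x ^ (x >> 1) gives the standard binary-reflected Gray code of x.)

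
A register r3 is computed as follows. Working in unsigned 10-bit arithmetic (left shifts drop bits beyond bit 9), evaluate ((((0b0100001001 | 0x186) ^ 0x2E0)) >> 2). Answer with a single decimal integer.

0b0100001001 = 0100001001
0x186 = 0110000110
→ | → 0110001111 = 399
0x2E0 = 1011100000
→ ^ → 1101101111 = 879
→ >> 2 → 0011011011 = 219

219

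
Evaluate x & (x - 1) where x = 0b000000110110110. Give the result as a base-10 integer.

436

x = 110110110 = 438
x - 1 = 110110101
AND   = 110110100 = 436
(x & (x - 1) clears the lowest set bit of x.)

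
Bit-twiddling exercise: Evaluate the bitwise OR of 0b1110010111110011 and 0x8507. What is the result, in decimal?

a = 1110010111110011
0x8507 = 1000010100000111
 OR → 1110010111110111 = 58871

58871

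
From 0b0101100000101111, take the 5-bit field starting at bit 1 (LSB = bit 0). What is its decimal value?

23

v = 0101100000101111
Shift right by 1: 010110000010111
Mask low 5 bits: 10111 = 23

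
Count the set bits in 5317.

6

5317 = 1010011000101
Count the 1s: 1 + 1 + 1 + 1 + 1 + 1 = 6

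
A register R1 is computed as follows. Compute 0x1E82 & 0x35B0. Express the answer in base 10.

5248

0x1E82 = 01111010000010
0x35B0 = 11010110110000
AND → 01010010000000 = 5248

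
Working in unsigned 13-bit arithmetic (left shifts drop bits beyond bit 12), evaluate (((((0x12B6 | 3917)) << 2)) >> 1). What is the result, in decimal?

4094

0x12B6 = 1001010110110
3917 = 0111101001101
→ | → 1111111111111 = 8191
→ << 2 (mod 2^13) → 1111111111100 = 8188
→ >> 1 → 0111111111110 = 4094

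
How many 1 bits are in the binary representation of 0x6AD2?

0x6AD2 = 110101011010010
Count the 1s: 1 + 1 + 1 + 1 + 1 + 1 + 1 + 1 = 8

8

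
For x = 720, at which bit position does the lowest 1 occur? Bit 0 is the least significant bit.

4

720 = 1011010000
Trailing zeros: 4, so the lowest set bit is bit 4 (value 16).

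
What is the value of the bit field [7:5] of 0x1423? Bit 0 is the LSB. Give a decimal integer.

1

v = 1010000100011
Shift right by 5: 10100001
Mask low 3 bits: 001 = 1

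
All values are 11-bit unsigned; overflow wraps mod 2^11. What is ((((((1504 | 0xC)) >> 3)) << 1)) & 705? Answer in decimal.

64

1504 = 10111100000
0xC = 00000001100
→ | → 10111101100 = 1516
→ >> 3 → 00010111101 = 189
→ << 1 (mod 2^11) → 00101111010 = 378
705 = 01011000001
→ & → 00001000000 = 64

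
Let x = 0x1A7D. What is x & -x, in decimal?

1

x = 1101001111101 = 6781
-x (two's complement) = …0010110000011
AND   = 0000000000001 = 1
(x & -x isolates the lowest set bit of x.)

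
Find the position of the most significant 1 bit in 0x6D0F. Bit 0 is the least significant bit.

0x6D0F = 110110100001111
The topmost 1 is at position 14 (since 2^14 = 16384 ≤ 27919 < 32768).

14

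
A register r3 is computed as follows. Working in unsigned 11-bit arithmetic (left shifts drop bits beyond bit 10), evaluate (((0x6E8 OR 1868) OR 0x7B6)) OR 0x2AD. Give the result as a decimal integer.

0x6E8 = 11011101000
1868 = 11101001100
→ OR → 11111101100 = 2028
0x7B6 = 11110110110
→ OR → 11111111110 = 2046
0x2AD = 01010101101
→ OR → 11111111111 = 2047

2047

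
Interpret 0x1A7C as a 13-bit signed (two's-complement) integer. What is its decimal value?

pattern = 1101001111100 (MSB is 1 ⇒ negative)
Invert: 0010110000011, add 1 → 0010110000100 = 1412, so the value is -1412.
(Equivalently: 6780 - 2^13 = 6780 - 8192 = -1412.)

-1412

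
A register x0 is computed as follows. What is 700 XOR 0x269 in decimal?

213

700 = 1010111100
0x269 = 1001101001
XOR → 0011010101 = 213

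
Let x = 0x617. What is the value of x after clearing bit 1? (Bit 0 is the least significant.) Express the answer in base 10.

x = 00011000010111
bit 1 is currently 1; clear it via x & ~(1 << 1) = x & ~2
→ 00011000010101 = 1557

1557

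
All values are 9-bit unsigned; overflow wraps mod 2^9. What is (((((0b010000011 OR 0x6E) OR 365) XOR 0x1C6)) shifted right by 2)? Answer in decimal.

0b010000011 = 010000011
0x6E = 001101110
→ OR → 011101111 = 239
365 = 101101101
→ OR → 111101111 = 495
0x1C6 = 111000110
→ XOR → 000101001 = 41
→ shifted right by 2 → 000001010 = 10

10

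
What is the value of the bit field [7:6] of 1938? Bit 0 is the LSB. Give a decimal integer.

v = 11110010010
Shift right by 6: 11110
Mask low 2 bits: 10 = 2

2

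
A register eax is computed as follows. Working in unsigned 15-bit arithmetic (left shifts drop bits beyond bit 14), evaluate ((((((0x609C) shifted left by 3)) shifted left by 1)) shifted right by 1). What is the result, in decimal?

1248

0x609C = 110000010011100
→ shifted left by 3 (mod 2^15) → 000010011100000 = 1248
→ shifted left by 1 (mod 2^15) → 000100111000000 = 2496
→ shifted right by 1 → 000010011100000 = 1248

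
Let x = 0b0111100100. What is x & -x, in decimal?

4

x = 111100100 = 484
-x (two's complement) = …000011100
AND   = 000000100 = 4
(x & -x isolates the lowest set bit of x.)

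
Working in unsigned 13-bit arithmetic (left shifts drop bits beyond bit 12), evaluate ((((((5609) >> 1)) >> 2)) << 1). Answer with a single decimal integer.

5609 = 1010111101001
→ >> 1 → 0101011110100 = 2804
→ >> 2 → 0001010111101 = 701
→ << 1 (mod 2^13) → 0010101111010 = 1402

1402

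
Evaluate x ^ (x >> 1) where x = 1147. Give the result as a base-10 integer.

1606

x = 10001111011 = 1147
x>>1 = 01000111101
XOR  = 11001000110 = 1606
(x ^ (x >> 1) gives the standard binary-reflected Gray code of x.)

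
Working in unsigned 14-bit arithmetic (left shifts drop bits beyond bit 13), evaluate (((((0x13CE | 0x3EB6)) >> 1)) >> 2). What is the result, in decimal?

0x13CE = 01001111001110
0x3EB6 = 11111010110110
→ | → 11111111111110 = 16382
→ >> 1 → 01111111111111 = 8191
→ >> 2 → 00011111111111 = 2047

2047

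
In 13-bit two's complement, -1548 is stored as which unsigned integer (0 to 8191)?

1548 in 13 bits: 0011000001100
Invert: 1100111110011
Add 1:  1100111110100 = 6644
(Check: 2^13 - 1548 = 8192 - 1548 = 6644.)

6644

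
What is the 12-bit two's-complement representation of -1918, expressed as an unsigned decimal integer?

1918 in 12 bits: 011101111110
Invert: 100010000001
Add 1:  100010000010 = 2178
(Check: 2^12 - 1918 = 4096 - 1918 = 2178.)

2178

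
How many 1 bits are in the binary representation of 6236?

6236 = 1100001011100
Count the 1s: 1 + 1 + 1 + 1 + 1 + 1 = 6

6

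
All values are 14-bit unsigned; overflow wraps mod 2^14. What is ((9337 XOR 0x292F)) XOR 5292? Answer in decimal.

9337 = 10010001111001
0x292F = 10100100101111
→ XOR → 00110101010110 = 3414
5292 = 01010010101100
→ XOR → 01100111111010 = 6650

6650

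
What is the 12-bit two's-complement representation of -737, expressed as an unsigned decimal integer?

737 in 12 bits: 001011100001
Invert: 110100011110
Add 1:  110100011111 = 3359
(Check: 2^12 - 737 = 4096 - 737 = 3359.)

3359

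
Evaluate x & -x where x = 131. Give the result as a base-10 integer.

x = 10000011 = 131
-x (two's complement) = …01111101
AND   = 00000001 = 1
(x & -x isolates the lowest set bit of x.)

1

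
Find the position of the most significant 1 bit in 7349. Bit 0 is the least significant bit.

7349 = 1110010110101
The topmost 1 is at position 12 (since 2^12 = 4096 ≤ 7349 < 8192).

12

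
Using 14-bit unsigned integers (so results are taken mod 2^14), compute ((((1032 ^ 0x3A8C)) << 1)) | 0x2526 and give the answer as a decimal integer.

15662

1032 = 00010000001000
0x3A8C = 11101010001100
→ ^ → 11111010000100 = 16004
→ << 1 (mod 2^14) → 11110100001000 = 15624
0x2526 = 10010100100110
→ | → 11110100101110 = 15662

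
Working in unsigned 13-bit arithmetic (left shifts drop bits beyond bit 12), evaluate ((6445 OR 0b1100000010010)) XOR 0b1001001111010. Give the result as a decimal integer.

2885

6445 = 1100100101101
0b1100000010010 = 1100000010010
→ OR → 1100100111111 = 6463
0b1001001111010 = 1001001111010
→ XOR → 0101101000101 = 2885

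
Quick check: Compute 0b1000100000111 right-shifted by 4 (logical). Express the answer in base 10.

272

x = 1000100000111
shift right by 4 → 0000100010000 = 272
(equivalently, floor(4359 / 16))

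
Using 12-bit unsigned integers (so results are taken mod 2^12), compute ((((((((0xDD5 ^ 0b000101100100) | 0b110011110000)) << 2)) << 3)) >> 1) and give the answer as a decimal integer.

0xDD5 = 110111010101
0b000101100100 = 000101100100
→ ^ → 110010110001 = 3249
0b110011110000 = 110011110000
→ | → 110011110001 = 3313
→ << 2 (mod 2^12) → 001111000100 = 964
→ << 3 (mod 2^12) → 111000100000 = 3616
→ >> 1 → 011100010000 = 1808

1808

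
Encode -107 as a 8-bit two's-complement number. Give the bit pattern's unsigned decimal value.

149

107 in 8 bits: 01101011
Invert: 10010100
Add 1:  10010101 = 149
(Check: 2^8 - 107 = 256 - 107 = 149.)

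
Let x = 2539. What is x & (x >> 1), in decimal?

x = 100111101011 = 2539
x>>1 = 010011110101
AND  = 000011100001 = 225
(x & (x >> 1) has a 1 wherever x has two consecutive 1 bits.)

225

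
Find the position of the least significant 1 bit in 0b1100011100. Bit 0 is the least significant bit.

2

0b1100011100 = 1100011100
Trailing zeros: 2, so the lowest set bit is bit 2 (value 4).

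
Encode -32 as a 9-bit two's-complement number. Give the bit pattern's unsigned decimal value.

32 in 9 bits: 000100000
Invert: 111011111
Add 1:  111100000 = 480
(Check: 2^9 - 32 = 512 - 32 = 480.)

480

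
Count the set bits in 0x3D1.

6

0x3D1 = 1111010001
Count the 1s: 1 + 1 + 1 + 1 + 1 + 1 = 6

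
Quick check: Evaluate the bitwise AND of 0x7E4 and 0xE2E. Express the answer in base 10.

0x7E4 = 011111100100
0xE2E = 111000101110
AND → 011000100100 = 1572

1572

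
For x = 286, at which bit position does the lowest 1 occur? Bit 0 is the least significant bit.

1

286 = 100011110
Trailing zeros: 1, so the lowest set bit is bit 1 (value 2).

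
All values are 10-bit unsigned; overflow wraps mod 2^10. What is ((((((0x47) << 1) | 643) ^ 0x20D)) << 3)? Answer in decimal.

16

0x47 = 0001000111
→ << 1 (mod 2^10) → 0010001110 = 142
643 = 1010000011
→ | → 1010001111 = 655
0x20D = 1000001101
→ ^ → 0010000010 = 130
→ << 3 (mod 2^10) → 0000010000 = 16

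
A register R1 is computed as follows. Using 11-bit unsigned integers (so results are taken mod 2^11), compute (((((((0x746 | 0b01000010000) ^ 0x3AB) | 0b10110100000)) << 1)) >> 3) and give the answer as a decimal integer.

0x746 = 11101000110
0b01000010000 = 01000010000
→ | → 11101010110 = 1878
0x3AB = 01110101011
→ ^ → 10011111101 = 1277
0b10110100000 = 10110100000
→ | → 10111111101 = 1533
→ << 1 (mod 2^11) → 01111111010 = 1018
→ >> 3 → 00001111111 = 127

127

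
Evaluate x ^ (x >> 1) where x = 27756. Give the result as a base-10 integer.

23130

x = 110110001101100 = 27756
x>>1 = 011011000110110
XOR  = 101101001011010 = 23130
(x ^ (x >> 1) gives the standard binary-reflected Gray code of x.)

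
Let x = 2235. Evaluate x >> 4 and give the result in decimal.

139

2235 = 100010111011
shift right by 4 → 000010001011 = 139
(equivalently, floor(2235 / 16))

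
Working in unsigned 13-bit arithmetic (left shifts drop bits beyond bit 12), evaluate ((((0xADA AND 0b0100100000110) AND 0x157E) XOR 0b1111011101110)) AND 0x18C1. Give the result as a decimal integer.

0xADA = 0101011011010
0b0100100000110 = 0100100000110
→ AND → 0100000000010 = 2050
0x157E = 1010101111110
→ AND → 0000000000010 = 2
0b1111011101110 = 1111011101110
→ XOR → 1111011101100 = 7916
0x18C1 = 1100011000001
→ AND → 1100011000000 = 6336

6336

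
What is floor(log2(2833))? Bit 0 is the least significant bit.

2833 = 101100010001
The topmost 1 is at position 11 (since 2^11 = 2048 ≤ 2833 < 4096).

11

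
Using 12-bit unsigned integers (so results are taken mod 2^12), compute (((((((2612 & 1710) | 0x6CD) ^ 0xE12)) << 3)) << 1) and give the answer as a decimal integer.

4080

2612 = 101000110100
1710 = 011010101110
→ & → 001000100100 = 548
0x6CD = 011011001101
→ | → 011011101101 = 1773
0xE12 = 111000010010
→ ^ → 100011111111 = 2303
→ << 3 (mod 2^12) → 011111111000 = 2040
→ << 1 (mod 2^12) → 111111110000 = 4080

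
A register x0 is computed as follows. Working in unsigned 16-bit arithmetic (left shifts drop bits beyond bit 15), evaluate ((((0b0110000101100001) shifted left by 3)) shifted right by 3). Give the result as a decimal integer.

353

0b0110000101100001 = 0110000101100001
→ shifted left by 3 (mod 2^16) → 0000101100001000 = 2824
→ shifted right by 3 → 0000000101100001 = 353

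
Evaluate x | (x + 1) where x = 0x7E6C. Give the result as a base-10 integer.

x = 111111001101100 = 32364
x + 1 = 111111001101101
OR    = 111111001101101 = 32365
(x | (x + 1) sets the lowest cleared bit.)

32365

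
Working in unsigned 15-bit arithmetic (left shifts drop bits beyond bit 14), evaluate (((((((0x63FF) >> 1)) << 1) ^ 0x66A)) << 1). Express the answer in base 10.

19240

0x63FF = 110001111111111
→ >> 1 → 011000111111111 = 12799
→ << 1 (mod 2^15) → 110001111111110 = 25598
0x66A = 000011001101010
→ ^ → 110010110010100 = 26004
→ << 1 (mod 2^15) → 100101100101000 = 19240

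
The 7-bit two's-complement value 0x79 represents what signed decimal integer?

-7

pattern = 1111001 (MSB is 1 ⇒ negative)
Invert: 0000110, add 1 → 0000111 = 7, so the value is -7.
(Equivalently: 121 - 2^7 = 121 - 128 = -7.)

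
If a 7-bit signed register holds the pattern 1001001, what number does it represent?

-55

pattern = 1001001 (MSB is 1 ⇒ negative)
Invert: 0110110, add 1 → 0110111 = 55, so the value is -55.
(Equivalently: 73 - 2^7 = 73 - 128 = -55.)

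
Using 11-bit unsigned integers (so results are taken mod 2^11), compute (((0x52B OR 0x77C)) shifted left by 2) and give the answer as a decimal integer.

0x52B = 10100101011
0x77C = 11101111100
→ OR → 11101111111 = 1919
→ shifted left by 2 (mod 2^11) → 10111111100 = 1532

1532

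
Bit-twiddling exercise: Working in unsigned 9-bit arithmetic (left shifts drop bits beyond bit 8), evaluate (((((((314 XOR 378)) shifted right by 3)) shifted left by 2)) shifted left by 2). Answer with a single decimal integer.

314 = 100111010
378 = 101111010
→ XOR → 001000000 = 64
→ shifted right by 3 → 000001000 = 8
→ shifted left by 2 (mod 2^9) → 000100000 = 32
→ shifted left by 2 (mod 2^9) → 010000000 = 128

128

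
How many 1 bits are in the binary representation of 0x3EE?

8

0x3EE = 1111101110
Count the 1s: 1 + 1 + 1 + 1 + 1 + 1 + 1 + 1 = 8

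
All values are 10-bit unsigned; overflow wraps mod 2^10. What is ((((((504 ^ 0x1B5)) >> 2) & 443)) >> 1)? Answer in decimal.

504 = 0111111000
0x1B5 = 0110110101
→ ^ → 0001001101 = 77
→ >> 2 → 0000010011 = 19
443 = 0110111011
→ & → 0000010011 = 19
→ >> 1 → 0000001001 = 9

9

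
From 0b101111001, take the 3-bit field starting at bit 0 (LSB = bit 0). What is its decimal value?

v = 101111001
Shift right by 0: 101111001
Mask low 3 bits: 001 = 1

1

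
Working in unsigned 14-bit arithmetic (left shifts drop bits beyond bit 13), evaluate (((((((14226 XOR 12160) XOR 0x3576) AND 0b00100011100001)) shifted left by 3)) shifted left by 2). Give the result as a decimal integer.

3072

14226 = 11011110010010
12160 = 10111110000000
→ XOR → 01100000010010 = 6162
0x3576 = 11010101110110
→ XOR → 10110101100100 = 11620
0b00100011100001 = 00100011100001
→ AND → 00100001100000 = 2144
→ shifted left by 3 (mod 2^14) → 00001100000000 = 768
→ shifted left by 2 (mod 2^14) → 00110000000000 = 3072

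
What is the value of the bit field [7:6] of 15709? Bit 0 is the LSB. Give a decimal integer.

1

v = 11110101011101
Shift right by 6: 11110101
Mask low 2 bits: 01 = 1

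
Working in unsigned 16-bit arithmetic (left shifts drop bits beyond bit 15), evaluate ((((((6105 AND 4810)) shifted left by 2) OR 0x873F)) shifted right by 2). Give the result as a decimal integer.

6105 = 0001011111011001
4810 = 0001001011001010
→ AND → 0001001011001000 = 4808
→ shifted left by 2 (mod 2^16) → 0100101100100000 = 19232
0x873F = 1000011100111111
→ OR → 1100111100111111 = 53055
→ shifted right by 2 → 0011001111001111 = 13263

13263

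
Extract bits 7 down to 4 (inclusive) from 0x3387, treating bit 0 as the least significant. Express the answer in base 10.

v = 11001110000111
Shift right by 4: 1100111000
Mask low 4 bits: 1000 = 8

8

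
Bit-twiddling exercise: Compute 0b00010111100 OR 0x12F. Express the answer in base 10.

a = 010111100
0x12F = 100101111
 OR → 110111111 = 447

447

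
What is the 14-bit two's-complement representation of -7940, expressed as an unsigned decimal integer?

8444

7940 in 14 bits: 01111100000100
Invert: 10000011111011
Add 1:  10000011111100 = 8444
(Check: 2^14 - 7940 = 16384 - 7940 = 8444.)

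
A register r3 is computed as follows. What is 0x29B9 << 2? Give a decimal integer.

0x29B9 = 0010100110111001
shift left by 2 → 1010011011100100 = 42724
(equivalently, 10681 × 2^2 = 10681 × 4)

42724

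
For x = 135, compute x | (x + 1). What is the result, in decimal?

143

x = 10000111 = 135
x + 1 = 10001000
OR    = 10001111 = 143
(x | (x + 1) sets the lowest cleared bit.)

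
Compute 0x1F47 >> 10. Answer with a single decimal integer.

0x1F47 = 1111101000111
shift right by 10 → 0000000000111 = 7
(equivalently, floor(8007 / 1024))

7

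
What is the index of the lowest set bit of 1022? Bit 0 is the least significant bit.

1

1022 = 1111111110
Trailing zeros: 1, so the lowest set bit is bit 1 (value 2).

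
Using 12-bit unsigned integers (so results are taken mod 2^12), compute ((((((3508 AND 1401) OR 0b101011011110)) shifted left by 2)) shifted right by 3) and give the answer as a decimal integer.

3508 = 110110110100
1401 = 010101111001
→ AND → 010100110000 = 1328
0b101011011110 = 101011011110
→ OR → 111111111110 = 4094
→ shifted left by 2 (mod 2^12) → 111111111000 = 4088
→ shifted right by 3 → 000111111111 = 511

511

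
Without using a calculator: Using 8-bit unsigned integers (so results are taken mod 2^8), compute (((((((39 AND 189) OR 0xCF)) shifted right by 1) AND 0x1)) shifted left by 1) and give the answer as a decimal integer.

2

39 = 00100111
189 = 10111101
→ AND → 00100101 = 37
0xCF = 11001111
→ OR → 11101111 = 239
→ shifted right by 1 → 01110111 = 119
0x1 = 00000001
→ AND → 00000001 = 1
→ shifted left by 1 (mod 2^8) → 00000010 = 2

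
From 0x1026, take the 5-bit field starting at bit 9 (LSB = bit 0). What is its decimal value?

v = 0001000000100110
Shift right by 9: 0001000
Mask low 5 bits: 01000 = 8

8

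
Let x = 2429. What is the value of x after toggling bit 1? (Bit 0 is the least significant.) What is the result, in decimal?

x = 0100101111101
bit 1 is currently 0; toggle it via x ^ (1 << 1) = x ^ 2
→ 0100101111111 = 2431

2431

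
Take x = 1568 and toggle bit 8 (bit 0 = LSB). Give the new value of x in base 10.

x = 11000100000
bit 8 is currently 0; toggle it via x ^ (1 << 8) = x ^ 256
→ 11100100000 = 1824

1824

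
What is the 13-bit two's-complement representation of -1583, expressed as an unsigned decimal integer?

6609

1583 in 13 bits: 0011000101111
Invert: 1100111010000
Add 1:  1100111010001 = 6609
(Check: 2^13 - 1583 = 8192 - 1583 = 6609.)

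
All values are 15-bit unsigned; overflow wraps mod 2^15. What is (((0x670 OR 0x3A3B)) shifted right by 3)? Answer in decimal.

0x670 = 000011001110000
0x3A3B = 011101000111011
→ OR → 011111001111011 = 15995
→ shifted right by 3 → 000011111001111 = 1999

1999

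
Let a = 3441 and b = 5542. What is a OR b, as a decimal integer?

3441 = 0110101110001
5542 = 1010110100110
 OR → 1110111110111 = 7671

7671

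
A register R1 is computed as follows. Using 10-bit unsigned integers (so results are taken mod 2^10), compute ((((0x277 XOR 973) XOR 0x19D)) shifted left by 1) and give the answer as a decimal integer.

78

0x277 = 1001110111
973 = 1111001101
→ XOR → 0110111010 = 442
0x19D = 0110011101
→ XOR → 0000100111 = 39
→ shifted left by 1 (mod 2^10) → 0001001110 = 78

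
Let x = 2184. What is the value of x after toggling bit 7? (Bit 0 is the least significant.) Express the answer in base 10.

x = 100010001000
bit 7 is currently 1; toggle it via x ^ (1 << 7) = x ^ 128
→ 100000001000 = 2056

2056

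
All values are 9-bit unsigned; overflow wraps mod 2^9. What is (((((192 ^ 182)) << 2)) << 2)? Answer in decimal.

352

192 = 011000000
182 = 010110110
→ ^ → 001110110 = 118
→ << 2 (mod 2^9) → 111011000 = 472
→ << 2 (mod 2^9) → 101100000 = 352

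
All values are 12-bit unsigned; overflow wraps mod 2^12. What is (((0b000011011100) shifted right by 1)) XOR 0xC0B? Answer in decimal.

3173

0b000011011100 = 000011011100
→ shifted right by 1 → 000001101110 = 110
0xC0B = 110000001011
→ XOR → 110001100101 = 3173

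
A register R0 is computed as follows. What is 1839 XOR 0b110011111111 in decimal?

3024

1839 = 011100101111
b = 110011111111
XOR → 101111010000 = 3024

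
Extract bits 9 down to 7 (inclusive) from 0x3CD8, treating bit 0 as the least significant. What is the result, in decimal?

v = 11110011011000
Shift right by 7: 1111001
Mask low 3 bits: 001 = 1

1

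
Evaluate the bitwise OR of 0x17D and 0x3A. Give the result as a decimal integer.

383

0x17D = 101111101
0x3A = 000111010
 OR → 101111111 = 383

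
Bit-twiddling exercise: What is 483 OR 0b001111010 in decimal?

507

483 = 111100011
b = 001111010
 OR → 111111011 = 507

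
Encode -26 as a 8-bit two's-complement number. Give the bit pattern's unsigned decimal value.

26 in 8 bits: 00011010
Invert: 11100101
Add 1:  11100110 = 230
(Check: 2^8 - 26 = 256 - 26 = 230.)

230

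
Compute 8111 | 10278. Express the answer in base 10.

8111 = 01111110101111
10278 = 10100000100110
 OR → 11111110101111 = 16303

16303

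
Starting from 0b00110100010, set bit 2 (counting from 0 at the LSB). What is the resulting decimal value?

x = 00110100010
bit 2 is currently 0; set it via x | (1 << 2) = x | 4
→ 00110100110 = 422

422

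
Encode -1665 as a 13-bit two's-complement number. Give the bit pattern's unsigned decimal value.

1665 in 13 bits: 0011010000001
Invert: 1100101111110
Add 1:  1100101111111 = 6527
(Check: 2^13 - 1665 = 8192 - 1665 = 6527.)

6527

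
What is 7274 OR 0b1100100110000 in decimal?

7546

7274 = 1110001101010
b = 1100100110000
 OR → 1110101111010 = 7546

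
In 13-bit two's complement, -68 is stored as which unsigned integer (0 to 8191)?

8124

68 in 13 bits: 0000001000100
Invert: 1111110111011
Add 1:  1111110111100 = 8124
(Check: 2^13 - 68 = 8192 - 68 = 8124.)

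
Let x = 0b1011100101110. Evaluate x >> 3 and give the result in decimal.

x = 1011100101110
shift right by 3 → 0001011100101 = 741
(equivalently, floor(5934 / 8))

741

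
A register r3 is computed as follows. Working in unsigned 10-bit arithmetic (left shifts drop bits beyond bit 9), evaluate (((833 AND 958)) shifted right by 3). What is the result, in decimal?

96

833 = 1101000001
958 = 1110111110
→ AND → 1100000000 = 768
→ shifted right by 3 → 0001100000 = 96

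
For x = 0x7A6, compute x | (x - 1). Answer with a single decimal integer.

1959

x = 11110100110 = 1958
x - 1 = 11110100101
OR    = 11110100111 = 1959
(x | (x - 1) sets all bits below the lowest set bit.)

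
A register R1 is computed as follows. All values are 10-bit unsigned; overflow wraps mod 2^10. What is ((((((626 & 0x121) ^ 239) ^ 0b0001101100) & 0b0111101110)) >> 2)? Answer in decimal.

40

626 = 1001110010
0x121 = 0100100001
→ & → 0000100000 = 32
239 = 0011101111
→ ^ → 0011001111 = 207
0b0001101100 = 0001101100
→ ^ → 0010100011 = 163
0b0111101110 = 0111101110
→ & → 0010100010 = 162
→ >> 2 → 0000101000 = 40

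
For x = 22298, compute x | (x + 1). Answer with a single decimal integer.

22299

x = 101011100011010 = 22298
x + 1 = 101011100011011
OR    = 101011100011011 = 22299
(x | (x + 1) sets the lowest cleared bit.)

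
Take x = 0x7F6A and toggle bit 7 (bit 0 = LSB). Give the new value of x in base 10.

32746

x = 111111101101010
bit 7 is currently 0; toggle it via x ^ (1 << 7) = x ^ 128
→ 111111111101010 = 32746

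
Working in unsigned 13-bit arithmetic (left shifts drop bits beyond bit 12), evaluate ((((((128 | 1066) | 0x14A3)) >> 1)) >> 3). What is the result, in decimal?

330

128 = 0000010000000
1066 = 0010000101010
→ | → 0010010101010 = 1194
0x14A3 = 1010010100011
→ | → 1010010101011 = 5291
→ >> 1 → 0101001010101 = 2645
→ >> 3 → 0000101001010 = 330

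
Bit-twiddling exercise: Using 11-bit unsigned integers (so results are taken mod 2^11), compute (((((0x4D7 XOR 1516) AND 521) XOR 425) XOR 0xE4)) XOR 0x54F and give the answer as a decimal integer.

1035

0x4D7 = 10011010111
1516 = 10111101100
→ XOR → 00100111011 = 315
521 = 01000001001
→ AND → 00000001001 = 9
425 = 00110101001
→ XOR → 00110100000 = 416
0xE4 = 00011100100
→ XOR → 00101000100 = 324
0x54F = 10101001111
→ XOR → 10000001011 = 1035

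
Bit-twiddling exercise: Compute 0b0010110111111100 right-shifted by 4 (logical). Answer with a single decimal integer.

735

x = 10110111111100
shift right by 4 → 00001011011111 = 735
(equivalently, floor(11772 / 16))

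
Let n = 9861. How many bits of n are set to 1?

9861 = 10011010000101
Count the 1s: 1 + 1 + 1 + 1 + 1 + 1 = 6

6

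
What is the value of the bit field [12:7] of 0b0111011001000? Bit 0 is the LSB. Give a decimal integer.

29

v = 0111011001000
Shift right by 7: 011101
Mask low 6 bits: 011101 = 29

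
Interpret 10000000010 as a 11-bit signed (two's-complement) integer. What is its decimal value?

pattern = 10000000010 (MSB is 1 ⇒ negative)
Invert: 01111111101, add 1 → 01111111110 = 1022, so the value is -1022.
(Equivalently: 1026 - 2^11 = 1026 - 2048 = -1022.)

-1022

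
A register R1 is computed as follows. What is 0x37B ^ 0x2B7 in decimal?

460

0x37B = 1101111011
0x2B7 = 1010110111
XOR → 0111001100 = 460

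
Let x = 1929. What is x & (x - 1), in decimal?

1928

x = 11110001001 = 1929
x - 1 = 11110001000
AND   = 11110001000 = 1928
(x & (x - 1) clears the lowest set bit of x.)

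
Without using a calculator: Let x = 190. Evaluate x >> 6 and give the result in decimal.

190 = 10111110
shift right by 6 → 00000010 = 2
(equivalently, floor(190 / 64))

2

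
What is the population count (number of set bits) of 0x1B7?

7

0x1B7 = 110110111
Count the 1s: 1 + 1 + 1 + 1 + 1 + 1 + 1 = 7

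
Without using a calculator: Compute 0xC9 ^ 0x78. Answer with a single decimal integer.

0xC9 = 11001001
0x78 = 01111000
XOR → 10110001 = 177

177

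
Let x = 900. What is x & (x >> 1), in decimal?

x = 1110000100 = 900
x>>1 = 0111000010
AND  = 0110000000 = 384
(x & (x >> 1) has a 1 wherever x has two consecutive 1 bits.)

384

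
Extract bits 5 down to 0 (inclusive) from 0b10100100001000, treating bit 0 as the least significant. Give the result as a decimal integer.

8

v = 10100100001000
Shift right by 0: 10100100001000
Mask low 6 bits: 001000 = 8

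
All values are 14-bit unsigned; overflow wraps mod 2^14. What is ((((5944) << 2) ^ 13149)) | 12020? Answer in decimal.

12285

5944 = 01011100111000
→ << 2 (mod 2^14) → 01110011100000 = 7392
13149 = 11001101011101
→ ^ → 10111110111101 = 12221
12020 = 10111011110100
→ | → 10111111111101 = 12285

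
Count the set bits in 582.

582 = 1001000110
Count the 1s: 1 + 1 + 1 + 1 = 4

4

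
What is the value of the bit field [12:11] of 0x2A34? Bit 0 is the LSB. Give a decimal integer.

1

v = 10101000110100
Shift right by 11: 101
Mask low 2 bits: 01 = 1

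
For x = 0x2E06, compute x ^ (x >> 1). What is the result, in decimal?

x = 10111000000110 = 11782
x>>1 = 01011100000011
XOR  = 11100100000101 = 14597
(x ^ (x >> 1) gives the standard binary-reflected Gray code of x.)

14597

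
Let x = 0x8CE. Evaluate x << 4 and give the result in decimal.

0x8CE = 0000100011001110
shift left by 4 → 1000110011100000 = 36064
(equivalently, 2254 × 2^4 = 2254 × 16)

36064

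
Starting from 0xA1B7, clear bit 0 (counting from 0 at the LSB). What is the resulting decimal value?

x = 1010000110110111
bit 0 is currently 1; clear it via x & ~(1 << 0) = x & ~1
→ 1010000110110110 = 41398

41398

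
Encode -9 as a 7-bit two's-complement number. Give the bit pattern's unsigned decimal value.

9 in 7 bits: 0001001
Invert: 1110110
Add 1:  1110111 = 119
(Check: 2^7 - 9 = 128 - 9 = 119.)

119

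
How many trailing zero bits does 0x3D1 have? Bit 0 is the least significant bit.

0

0x3D1 = 1111010001
Trailing zeros: 0, so the lowest set bit is bit 0 (value 1).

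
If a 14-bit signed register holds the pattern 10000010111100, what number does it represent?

-8004

pattern = 10000010111100 (MSB is 1 ⇒ negative)
Invert: 01111101000011, add 1 → 01111101000100 = 8004, so the value is -8004.
(Equivalently: 8380 - 2^14 = 8380 - 16384 = -8004.)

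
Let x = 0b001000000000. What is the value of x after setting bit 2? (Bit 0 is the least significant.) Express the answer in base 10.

x = 001000000000
bit 2 is currently 0; set it via x | (1 << 2) = x | 4
→ 001000000100 = 516

516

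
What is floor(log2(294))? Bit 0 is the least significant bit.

8

294 = 100100110
The topmost 1 is at position 8 (since 2^8 = 256 ≤ 294 < 512).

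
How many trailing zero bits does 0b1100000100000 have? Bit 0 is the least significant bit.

0b1100000100000 = 1100000100000
Trailing zeros: 5, so the lowest set bit is bit 5 (value 32).

5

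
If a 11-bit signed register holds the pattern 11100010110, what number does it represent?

pattern = 11100010110 (MSB is 1 ⇒ negative)
Invert: 00011101001, add 1 → 00011101010 = 234, so the value is -234.
(Equivalently: 1814 - 2^11 = 1814 - 2048 = -234.)

-234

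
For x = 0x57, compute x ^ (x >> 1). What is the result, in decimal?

124

x = 1010111 = 87
x>>1 = 0101011
XOR  = 1111100 = 124
(x ^ (x >> 1) gives the standard binary-reflected Gray code of x.)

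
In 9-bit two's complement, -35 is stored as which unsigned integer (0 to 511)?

477

35 in 9 bits: 000100011
Invert: 111011100
Add 1:  111011101 = 477
(Check: 2^9 - 35 = 512 - 35 = 477.)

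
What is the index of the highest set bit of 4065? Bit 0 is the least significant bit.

4065 = 111111100001
The topmost 1 is at position 11 (since 2^11 = 2048 ≤ 4065 < 4096).

11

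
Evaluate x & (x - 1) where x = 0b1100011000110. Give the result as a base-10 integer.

6340

x = 1100011000110 = 6342
x - 1 = 1100011000101
AND   = 1100011000100 = 6340
(x & (x - 1) clears the lowest set bit of x.)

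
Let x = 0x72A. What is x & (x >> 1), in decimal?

768

x = 11100101010 = 1834
x>>1 = 01110010101
AND  = 01100000000 = 768
(x & (x >> 1) has a 1 wherever x has two consecutive 1 bits.)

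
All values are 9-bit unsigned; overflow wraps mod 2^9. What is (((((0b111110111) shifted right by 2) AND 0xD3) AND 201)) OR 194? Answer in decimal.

195

0b111110111 = 111110111
→ shifted right by 2 → 001111101 = 125
0xD3 = 011010011
→ AND → 001010001 = 81
201 = 011001001
→ AND → 001000001 = 65
194 = 011000010
→ OR → 011000011 = 195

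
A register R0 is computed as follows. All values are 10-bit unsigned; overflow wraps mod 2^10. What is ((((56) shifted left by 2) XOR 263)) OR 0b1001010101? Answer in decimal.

56 = 0000111000
→ shifted left by 2 (mod 2^10) → 0011100000 = 224
263 = 0100000111
→ XOR → 0111100111 = 487
0b1001010101 = 1001010101
→ OR → 1111110111 = 1015

1015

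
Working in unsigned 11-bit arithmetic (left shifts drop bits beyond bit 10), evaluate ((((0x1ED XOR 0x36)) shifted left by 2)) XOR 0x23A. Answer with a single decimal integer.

1366

0x1ED = 00111101101
0x36 = 00000110110
→ XOR → 00111011011 = 475
→ shifted left by 2 (mod 2^11) → 11101101100 = 1900
0x23A = 01000111010
→ XOR → 10101010110 = 1366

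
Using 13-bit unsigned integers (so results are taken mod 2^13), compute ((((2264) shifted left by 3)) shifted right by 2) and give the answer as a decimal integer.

432

2264 = 0100011011000
→ shifted left by 3 (mod 2^13) → 0011011000000 = 1728
→ shifted right by 2 → 0000110110000 = 432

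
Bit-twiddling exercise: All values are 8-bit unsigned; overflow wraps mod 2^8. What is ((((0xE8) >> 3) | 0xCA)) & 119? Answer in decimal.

0xE8 = 11101000
→ >> 3 → 00011101 = 29
0xCA = 11001010
→ | → 11011111 = 223
119 = 01110111
→ & → 01010111 = 87

87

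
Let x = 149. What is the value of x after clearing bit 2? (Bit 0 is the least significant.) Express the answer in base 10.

x = 00010010101
bit 2 is currently 1; clear it via x & ~(1 << 2) = x & ~4
→ 00010010001 = 145

145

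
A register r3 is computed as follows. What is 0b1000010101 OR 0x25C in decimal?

a = 1000010101
0x25C = 1001011100
 OR → 1001011101 = 605

605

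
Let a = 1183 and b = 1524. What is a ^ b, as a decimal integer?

1183 = 10010011111
1524 = 10111110100
XOR → 00101101011 = 363

363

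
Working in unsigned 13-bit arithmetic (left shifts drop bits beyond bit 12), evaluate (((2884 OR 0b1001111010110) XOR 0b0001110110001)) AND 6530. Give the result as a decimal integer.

6146

2884 = 0101101000100
0b1001111010110 = 1001111010110
→ OR → 1101111010110 = 7126
0b0001110110001 = 0001110110001
→ XOR → 1100001100111 = 6247
6530 = 1100110000010
→ AND → 1100000000010 = 6146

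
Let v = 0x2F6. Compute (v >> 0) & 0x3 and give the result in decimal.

2

v = 001011110110
Shift right by 0: 001011110110
Mask low 2 bits: 10 = 2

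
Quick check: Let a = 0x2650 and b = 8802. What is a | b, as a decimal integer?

0x2650 = 10011001010000
8802 = 10001001100010
 OR → 10011001110010 = 9842

9842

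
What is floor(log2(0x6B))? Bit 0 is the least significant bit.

0x6B = 1101011
The topmost 1 is at position 6 (since 2^6 = 64 ≤ 107 < 128).

6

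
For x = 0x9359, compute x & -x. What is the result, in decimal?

x = 1001001101011001 = 37721
-x (two's complement) = …0110110010100111
AND   = 0000000000000001 = 1
(x & -x isolates the lowest set bit of x.)

1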